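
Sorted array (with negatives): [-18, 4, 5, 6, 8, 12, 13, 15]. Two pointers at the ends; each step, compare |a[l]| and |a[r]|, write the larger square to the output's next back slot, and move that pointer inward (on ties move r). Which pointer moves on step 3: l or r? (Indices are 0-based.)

l=0 r=7: |-18|>|15| out[7]=324, l++
l=1 r=7: |4|<=|15| out[6]=225, r--
l=1 r=6: |4|<=|13| out[5]=169, r--

r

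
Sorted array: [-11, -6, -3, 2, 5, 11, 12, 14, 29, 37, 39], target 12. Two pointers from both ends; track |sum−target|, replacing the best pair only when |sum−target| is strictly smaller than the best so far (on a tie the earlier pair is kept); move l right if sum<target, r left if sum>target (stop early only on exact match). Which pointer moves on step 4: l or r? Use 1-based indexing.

l=1 r=11: -11+39=28 d=16 *, r--
l=1 r=10: -11+37=26 d=14 *, r--
l=1 r=9: -11+29=18 d=6 *, r--
l=1 r=8: -11+14=3 d=9, l++

l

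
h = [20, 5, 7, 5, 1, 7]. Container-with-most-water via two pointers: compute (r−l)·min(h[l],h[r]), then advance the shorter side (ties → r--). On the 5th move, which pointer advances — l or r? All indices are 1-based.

l=1 r=6: min(20,7)*5=35 best=35 *, r--
l=1 r=5: min(20,1)*4=4 best=35, r--
l=1 r=4: min(20,5)*3=15 best=35, r--
l=1 r=3: min(20,7)*2=14 best=35, r--
l=1 r=2: min(20,5)*1=5 best=35, r--

r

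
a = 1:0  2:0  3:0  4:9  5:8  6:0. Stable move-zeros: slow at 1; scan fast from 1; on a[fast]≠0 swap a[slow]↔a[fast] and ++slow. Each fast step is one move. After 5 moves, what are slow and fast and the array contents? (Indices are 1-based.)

(s=1,f=1) a[fast]=0 → fast++
(s=1,f=2) a[fast]=0 → fast++
(s=1,f=3) a[fast]=0 → fast++
(s=1,f=4) a[fast]=9≠0 swap→a[1]=9 → slow++,fast++
(s=2,f=5) a[fast]=8≠0 swap→a[2]=8 → slow++,fast++

slow=3, fast=6, a=[9, 8, 0, 0, 0, 0]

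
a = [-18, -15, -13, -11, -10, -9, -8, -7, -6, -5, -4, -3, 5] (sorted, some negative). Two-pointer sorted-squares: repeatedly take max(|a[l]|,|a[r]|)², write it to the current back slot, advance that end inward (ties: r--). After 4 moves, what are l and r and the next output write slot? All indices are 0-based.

l=4, r=12, next write slot=8

[0,12] |-18|>|5| out[12]=324 → l++
[1,12] |-15|>|5| out[11]=225 → l++
[2,12] |-13|>|5| out[10]=169 → l++
[3,12] |-11|>|5| out[9]=121 → l++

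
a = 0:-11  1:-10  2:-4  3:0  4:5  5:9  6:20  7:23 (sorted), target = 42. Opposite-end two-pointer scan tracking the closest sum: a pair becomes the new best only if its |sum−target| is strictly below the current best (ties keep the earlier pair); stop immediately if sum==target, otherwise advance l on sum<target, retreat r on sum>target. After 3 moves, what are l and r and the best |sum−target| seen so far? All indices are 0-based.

l=3, r=7, best |Δ|=23

l=0 r=7: -11+23=12 d=30 *, l++
l=1 r=7: -10+23=13 d=29 *, l++
l=2 r=7: -4+23=19 d=23 *, l++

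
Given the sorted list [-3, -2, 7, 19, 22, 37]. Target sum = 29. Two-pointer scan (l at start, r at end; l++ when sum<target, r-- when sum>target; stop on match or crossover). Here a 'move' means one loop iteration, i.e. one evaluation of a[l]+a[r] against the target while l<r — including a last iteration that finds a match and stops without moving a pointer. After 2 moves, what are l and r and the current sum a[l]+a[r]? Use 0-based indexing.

[0,5] -3+37=34 >29 → r--
[0,4] -3+22=19 <29 → l++

l=1, r=4, sum=20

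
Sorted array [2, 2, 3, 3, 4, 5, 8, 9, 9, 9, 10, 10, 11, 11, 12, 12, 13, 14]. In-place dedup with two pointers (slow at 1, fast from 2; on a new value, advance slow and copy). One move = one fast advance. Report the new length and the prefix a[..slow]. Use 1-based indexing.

length 11; prefix = [2, 3, 4, 5, 8, 9, 10, 11, 12, 13, 14]

(s=1,f=2) a[fast]=2=a[slow] dup → fast++
(s=1,f=3) a[fast]=3≠a[slow]=2 write a[2]=3 → slow++,fast++
(s=2,f=4) a[fast]=3=a[slow] dup → fast++
(s=2,f=5) a[fast]=4≠a[slow]=3 write a[3]=4 → slow++,fast++
(s=3,f=6) a[fast]=5≠a[slow]=4 write a[4]=5 → slow++,fast++
(s=4,f=7) a[fast]=8≠a[slow]=5 write a[5]=8 → slow++,fast++
(s=5,f=8) a[fast]=9≠a[slow]=8 write a[6]=9 → slow++,fast++
(s=6,f=9) a[fast]=9=a[slow] dup → fast++
(s=6,f=10) a[fast]=9=a[slow] dup → fast++
(s=6,f=11) a[fast]=10≠a[slow]=9 write a[7]=10 → slow++,fast++
(s=7,f=12) a[fast]=10=a[slow] dup → fast++
(s=7,f=13) a[fast]=11≠a[slow]=10 write a[8]=11 → slow++,fast++
(s=8,f=14) a[fast]=11=a[slow] dup → fast++
(s=8,f=15) a[fast]=12≠a[slow]=11 write a[9]=12 → slow++,fast++
(s=9,f=16) a[fast]=12=a[slow] dup → fast++
(s=9,f=17) a[fast]=13≠a[slow]=12 write a[10]=13 → slow++,fast++
(s=10,f=18) a[fast]=14≠a[slow]=13 write a[11]=14 → slow++,fast++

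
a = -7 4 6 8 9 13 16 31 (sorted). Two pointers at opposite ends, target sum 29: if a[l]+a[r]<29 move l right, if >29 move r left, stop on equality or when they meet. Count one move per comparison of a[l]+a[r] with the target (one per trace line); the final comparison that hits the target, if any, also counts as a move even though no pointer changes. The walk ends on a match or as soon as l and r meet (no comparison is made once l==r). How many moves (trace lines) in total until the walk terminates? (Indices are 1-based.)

7 moves

l=1 r=8: -7+31=24 <29, l++
l=2 r=8: 4+31=35 >29, r--
l=2 r=7: 4+16=20 <29, l++
l=3 r=7: 6+16=22 <29, l++
l=4 r=7: 8+16=24 <29, l++
l=5 r=7: 9+16=25 <29, l++
l=6 r=7: 13+16=29, found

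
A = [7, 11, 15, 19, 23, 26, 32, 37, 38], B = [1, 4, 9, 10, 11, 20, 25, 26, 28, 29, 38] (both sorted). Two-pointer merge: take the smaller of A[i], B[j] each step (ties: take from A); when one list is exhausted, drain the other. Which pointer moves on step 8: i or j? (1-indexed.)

i

[i=1,j=1] A[i]=7>B[j]=1 take 1 → j++
[i=1,j=2] A[i]=7>B[j]=4 take 4 → j++
[i=1,j=3] A[i]=7<=B[j]=9 take 7 → i++
[i=2,j=3] A[i]=11>B[j]=9 take 9 → j++
[i=2,j=4] A[i]=11>B[j]=10 take 10 → j++
[i=2,j=5] A[i]=11<=B[j]=11 take 11 → i++
[i=3,j=5] A[i]=15>B[j]=11 take 11 → j++
[i=3,j=6] A[i]=15<=B[j]=20 take 15 → i++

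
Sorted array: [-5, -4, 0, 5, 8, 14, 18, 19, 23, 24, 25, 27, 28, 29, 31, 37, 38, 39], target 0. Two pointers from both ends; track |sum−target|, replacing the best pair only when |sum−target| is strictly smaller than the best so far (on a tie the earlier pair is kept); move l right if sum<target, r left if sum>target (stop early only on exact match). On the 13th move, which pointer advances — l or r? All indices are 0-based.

[0,17] -5+39=34 d=34 * → r--
[0,16] -5+38=33 d=33 * → r--
[0,15] -5+37=32 d=32 * → r--
[0,14] -5+31=26 d=26 * → r--
[0,13] -5+29=24 d=24 * → r--
[0,12] -5+28=23 d=23 * → r--
[0,11] -5+27=22 d=22 * → r--
[0,10] -5+25=20 d=20 * → r--
[0,9] -5+24=19 d=19 * → r--
[0,8] -5+23=18 d=18 * → r--
[0,7] -5+19=14 d=14 * → r--
[0,6] -5+18=13 d=13 * → r--
[0,5] -5+14=9 d=9 * → r--

r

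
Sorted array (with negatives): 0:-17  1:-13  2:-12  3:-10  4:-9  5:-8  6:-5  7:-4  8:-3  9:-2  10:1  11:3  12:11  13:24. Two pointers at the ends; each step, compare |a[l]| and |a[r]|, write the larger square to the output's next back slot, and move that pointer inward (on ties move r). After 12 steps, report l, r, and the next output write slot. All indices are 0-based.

[0,13] |-17|<=|24| out[13]=576 → r--
[0,12] |-17|>|11| out[12]=289 → l++
[1,12] |-13|>|11| out[11]=169 → l++
[2,12] |-12|>|11| out[10]=144 → l++
[3,12] |-10|<=|11| out[9]=121 → r--
[3,11] |-10|>|3| out[8]=100 → l++
[4,11] |-9|>|3| out[7]=81 → l++
[5,11] |-8|>|3| out[6]=64 → l++
[6,11] |-5|>|3| out[5]=25 → l++
[7,11] |-4|>|3| out[4]=16 → l++
[8,11] |-3|<=|3| out[3]=9 → r--
[8,10] |-3|>|1| out[2]=9 → l++

l=9, r=10, next write slot=1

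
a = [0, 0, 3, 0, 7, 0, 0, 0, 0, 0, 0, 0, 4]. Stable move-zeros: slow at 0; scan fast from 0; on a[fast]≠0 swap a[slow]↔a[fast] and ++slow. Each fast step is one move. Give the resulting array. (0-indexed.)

[3, 7, 4, 0, 0, 0, 0, 0, 0, 0, 0, 0, 0]

(s=0,f=0) a[fast]=0 → fast++
(s=0,f=1) a[fast]=0 → fast++
(s=0,f=2) a[fast]=3≠0 swap→a[0]=3 → slow++,fast++
(s=1,f=3) a[fast]=0 → fast++
(s=1,f=4) a[fast]=7≠0 swap→a[1]=7 → slow++,fast++
(s=2,f=5) a[fast]=0 → fast++
(s=2,f=6) a[fast]=0 → fast++
(s=2,f=7) a[fast]=0 → fast++
(s=2,f=8) a[fast]=0 → fast++
(s=2,f=9) a[fast]=0 → fast++
(s=2,f=10) a[fast]=0 → fast++
(s=2,f=11) a[fast]=0 → fast++
(s=2,f=12) a[fast]=4≠0 swap→a[2]=4 → slow++,fast++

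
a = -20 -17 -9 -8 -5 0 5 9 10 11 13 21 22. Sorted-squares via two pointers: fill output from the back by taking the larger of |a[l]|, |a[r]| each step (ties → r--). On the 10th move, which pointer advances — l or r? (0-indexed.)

l

[0,12] |-20|<=|22| out[12]=484 → r--
[0,11] |-20|<=|21| out[11]=441 → r--
[0,10] |-20|>|13| out[10]=400 → l++
[1,10] |-17|>|13| out[9]=289 → l++
[2,10] |-9|<=|13| out[8]=169 → r--
[2,9] |-9|<=|11| out[7]=121 → r--
[2,8] |-9|<=|10| out[6]=100 → r--
[2,7] |-9|<=|9| out[5]=81 → r--
[2,6] |-9|>|5| out[4]=81 → l++
[3,6] |-8|>|5| out[3]=64 → l++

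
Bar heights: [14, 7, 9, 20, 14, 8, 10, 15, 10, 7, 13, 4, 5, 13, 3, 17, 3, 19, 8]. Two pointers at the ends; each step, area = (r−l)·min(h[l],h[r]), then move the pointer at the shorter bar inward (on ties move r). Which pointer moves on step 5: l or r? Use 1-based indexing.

l=1 r=19: min(14,8)*18=144 best=144 *, r--
l=1 r=18: min(14,19)*17=238 best=238 *, l++
l=2 r=18: min(7,19)*16=112 best=238, l++
l=3 r=18: min(9,19)*15=135 best=238, l++
l=4 r=18: min(20,19)*14=266 best=266 *, r--

r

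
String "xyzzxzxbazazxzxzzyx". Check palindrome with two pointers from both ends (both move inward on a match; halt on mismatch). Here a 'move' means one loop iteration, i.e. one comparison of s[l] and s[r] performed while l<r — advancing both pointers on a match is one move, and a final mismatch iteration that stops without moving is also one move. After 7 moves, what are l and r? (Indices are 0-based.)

l=0 r=18: 'x'=='x', l++,r--
l=1 r=17: 'y'=='y', l++,r--
l=2 r=16: 'z'=='z', l++,r--
l=3 r=15: 'z'=='z', l++,r--
l=4 r=14: 'x'=='x', l++,r--
l=5 r=13: 'z'=='z', l++,r--
l=6 r=12: 'x'=='x', l++,r--

l=7, r=11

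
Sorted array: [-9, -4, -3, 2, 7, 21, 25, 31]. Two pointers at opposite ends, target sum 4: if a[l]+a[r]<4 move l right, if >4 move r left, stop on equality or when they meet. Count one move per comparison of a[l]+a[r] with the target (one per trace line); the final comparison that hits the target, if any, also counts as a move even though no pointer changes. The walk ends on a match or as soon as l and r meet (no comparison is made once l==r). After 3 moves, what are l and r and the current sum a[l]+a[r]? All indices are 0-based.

l=0, r=4, sum=-2

[0,7] -9+31=22 >4 → r--
[0,6] -9+25=16 >4 → r--
[0,5] -9+21=12 >4 → r--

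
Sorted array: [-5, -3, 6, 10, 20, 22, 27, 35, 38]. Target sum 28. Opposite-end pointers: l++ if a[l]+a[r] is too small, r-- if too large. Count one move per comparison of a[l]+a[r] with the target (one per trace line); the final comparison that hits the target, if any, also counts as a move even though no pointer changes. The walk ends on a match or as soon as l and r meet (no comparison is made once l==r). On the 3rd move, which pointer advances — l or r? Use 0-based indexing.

[0,8] -5+38=33 >28 → r--
[0,7] -5+35=30 >28 → r--
[0,6] -5+27=22 <28 → l++

l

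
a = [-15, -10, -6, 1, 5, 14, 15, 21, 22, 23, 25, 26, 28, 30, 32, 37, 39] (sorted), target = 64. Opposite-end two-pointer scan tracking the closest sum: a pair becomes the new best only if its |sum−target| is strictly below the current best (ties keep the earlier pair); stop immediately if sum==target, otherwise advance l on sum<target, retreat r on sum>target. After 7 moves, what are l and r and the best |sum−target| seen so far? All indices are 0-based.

[0,16] -15+39=24 d=40 * → l++
[1,16] -10+39=29 d=35 * → l++
[2,16] -6+39=33 d=31 * → l++
[3,16] 1+39=40 d=24 * → l++
[4,16] 5+39=44 d=20 * → l++
[5,16] 14+39=53 d=11 * → l++
[6,16] 15+39=54 d=10 * → l++

l=7, r=16, best |Δ|=10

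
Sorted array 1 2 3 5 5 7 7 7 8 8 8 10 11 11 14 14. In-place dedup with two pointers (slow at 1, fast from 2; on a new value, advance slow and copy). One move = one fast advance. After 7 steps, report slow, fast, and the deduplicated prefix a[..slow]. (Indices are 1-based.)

slow=5, fast=9, prefix=[1, 2, 3, 5, 7]

(s=1,f=2) a[fast]=2≠a[slow]=1 write a[2]=2 → slow++,fast++
(s=2,f=3) a[fast]=3≠a[slow]=2 write a[3]=3 → slow++,fast++
(s=3,f=4) a[fast]=5≠a[slow]=3 write a[4]=5 → slow++,fast++
(s=4,f=5) a[fast]=5=a[slow] dup → fast++
(s=4,f=6) a[fast]=7≠a[slow]=5 write a[5]=7 → slow++,fast++
(s=5,f=7) a[fast]=7=a[slow] dup → fast++
(s=5,f=8) a[fast]=7=a[slow] dup → fast++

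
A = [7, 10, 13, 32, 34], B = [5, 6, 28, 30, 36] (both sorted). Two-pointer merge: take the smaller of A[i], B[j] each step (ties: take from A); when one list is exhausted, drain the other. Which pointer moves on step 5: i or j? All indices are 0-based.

i=0 j=0: A[i]=7>B[j]=5 take 5, j++
i=0 j=1: A[i]=7>B[j]=6 take 6, j++
i=0 j=2: A[i]=7<=B[j]=28 take 7, i++
i=1 j=2: A[i]=10<=B[j]=28 take 10, i++
i=2 j=2: A[i]=13<=B[j]=28 take 13, i++

i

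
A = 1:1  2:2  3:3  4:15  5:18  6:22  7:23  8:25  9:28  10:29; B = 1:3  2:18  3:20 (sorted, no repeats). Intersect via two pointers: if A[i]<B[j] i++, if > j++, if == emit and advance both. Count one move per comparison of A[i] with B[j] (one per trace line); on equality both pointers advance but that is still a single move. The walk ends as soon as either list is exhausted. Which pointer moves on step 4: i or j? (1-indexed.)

i

[i=1,j=1] 1<3 → i++
[i=2,j=1] 2<3 → i++
[i=3,j=1] 3==3 emit → i++,j++
[i=4,j=2] 15<18 → i++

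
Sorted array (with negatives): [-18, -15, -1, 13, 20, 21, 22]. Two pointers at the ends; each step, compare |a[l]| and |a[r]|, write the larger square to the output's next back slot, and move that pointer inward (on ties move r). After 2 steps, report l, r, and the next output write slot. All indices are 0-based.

l=0 r=6: |-18|<=|22| out[6]=484, r--
l=0 r=5: |-18|<=|21| out[5]=441, r--

l=0, r=4, next write slot=4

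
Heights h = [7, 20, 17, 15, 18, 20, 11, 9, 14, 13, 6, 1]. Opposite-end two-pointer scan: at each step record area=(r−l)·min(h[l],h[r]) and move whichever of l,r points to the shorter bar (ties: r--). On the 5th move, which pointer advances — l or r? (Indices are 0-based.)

[0,11] min(7,1)*11=11 best=11 * → r--
[0,10] min(7,6)*10=60 best=60 * → r--
[0,9] min(7,13)*9=63 best=63 * → l++
[1,9] min(20,13)*8=104 best=104 * → r--
[1,8] min(20,14)*7=98 best=104 → r--

r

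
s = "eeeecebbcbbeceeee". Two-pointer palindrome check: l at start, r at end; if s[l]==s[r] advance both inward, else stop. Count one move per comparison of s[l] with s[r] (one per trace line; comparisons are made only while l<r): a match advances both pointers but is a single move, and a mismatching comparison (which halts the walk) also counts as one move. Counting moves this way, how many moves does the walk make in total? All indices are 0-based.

l=0 r=16: 'e'=='e', l++,r--
l=1 r=15: 'e'=='e', l++,r--
l=2 r=14: 'e'=='e', l++,r--
l=3 r=13: 'e'=='e', l++,r--
l=4 r=12: 'c'=='c', l++,r--
l=5 r=11: 'e'=='e', l++,r--
l=6 r=10: 'b'=='b', l++,r--
l=7 r=9: 'b'=='b', l++,r--

8 moves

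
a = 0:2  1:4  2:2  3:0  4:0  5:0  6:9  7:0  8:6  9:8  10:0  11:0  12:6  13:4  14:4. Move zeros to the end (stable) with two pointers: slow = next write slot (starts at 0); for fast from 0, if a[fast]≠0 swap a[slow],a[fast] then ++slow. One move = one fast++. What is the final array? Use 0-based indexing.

[2, 4, 2, 9, 6, 8, 6, 4, 4, 0, 0, 0, 0, 0, 0]

slow=0 fast=0: a[fast]=2≠0 swap→a[0]=2, slow++,fast++
slow=1 fast=1: a[fast]=4≠0 swap→a[1]=4, slow++,fast++
slow=2 fast=2: a[fast]=2≠0 swap→a[2]=2, slow++,fast++
slow=3 fast=3: a[fast]=0, fast++
slow=3 fast=4: a[fast]=0, fast++
slow=3 fast=5: a[fast]=0, fast++
slow=3 fast=6: a[fast]=9≠0 swap→a[3]=9, slow++,fast++
slow=4 fast=7: a[fast]=0, fast++
slow=4 fast=8: a[fast]=6≠0 swap→a[4]=6, slow++,fast++
slow=5 fast=9: a[fast]=8≠0 swap→a[5]=8, slow++,fast++
slow=6 fast=10: a[fast]=0, fast++
slow=6 fast=11: a[fast]=0, fast++
slow=6 fast=12: a[fast]=6≠0 swap→a[6]=6, slow++,fast++
slow=7 fast=13: a[fast]=4≠0 swap→a[7]=4, slow++,fast++
slow=8 fast=14: a[fast]=4≠0 swap→a[8]=4, slow++,fast++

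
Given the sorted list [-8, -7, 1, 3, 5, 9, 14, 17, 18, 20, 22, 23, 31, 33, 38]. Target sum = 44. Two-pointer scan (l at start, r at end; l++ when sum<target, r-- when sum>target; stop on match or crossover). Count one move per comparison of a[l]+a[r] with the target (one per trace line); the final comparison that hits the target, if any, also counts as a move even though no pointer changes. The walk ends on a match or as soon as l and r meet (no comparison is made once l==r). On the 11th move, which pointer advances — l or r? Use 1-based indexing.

l

[1,15] -8+38=30 <44 → l++
[2,15] -7+38=31 <44 → l++
[3,15] 1+38=39 <44 → l++
[4,15] 3+38=41 <44 → l++
[5,15] 5+38=43 <44 → l++
[6,15] 9+38=47 >44 → r--
[6,14] 9+33=42 <44 → l++
[7,14] 14+33=47 >44 → r--
[7,13] 14+31=45 >44 → r--
[7,12] 14+23=37 <44 → l++
[8,12] 17+23=40 <44 → l++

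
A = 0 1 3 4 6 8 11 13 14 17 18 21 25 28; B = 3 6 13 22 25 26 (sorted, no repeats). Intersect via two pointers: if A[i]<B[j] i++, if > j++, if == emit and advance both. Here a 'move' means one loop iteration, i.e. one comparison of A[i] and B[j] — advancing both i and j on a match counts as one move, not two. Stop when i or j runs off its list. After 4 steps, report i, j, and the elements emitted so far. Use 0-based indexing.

i=4, j=1, emitted=[3]

i=0 j=0: 0<3, i++
i=1 j=0: 1<3, i++
i=2 j=0: 3==3 emit, i++,j++
i=3 j=1: 4<6, i++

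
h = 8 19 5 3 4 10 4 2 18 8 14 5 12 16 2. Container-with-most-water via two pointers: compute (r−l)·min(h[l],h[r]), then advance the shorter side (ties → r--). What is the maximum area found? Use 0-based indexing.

max area = 192

[0,14] min(8,2)*14=28 best=28 * → r--
[0,13] min(8,16)*13=104 best=104 * → l++
[1,13] min(19,16)*12=192 best=192 * → r--
[1,12] min(19,12)*11=132 best=192 → r--
[1,11] min(19,5)*10=50 best=192 → r--
[1,10] min(19,14)*9=126 best=192 → r--
[1,9] min(19,8)*8=64 best=192 → r--
[1,8] min(19,18)*7=126 best=192 → r--
[1,7] min(19,2)*6=12 best=192 → r--
[1,6] min(19,4)*5=20 best=192 → r--
[1,5] min(19,10)*4=40 best=192 → r--
[1,4] min(19,4)*3=12 best=192 → r--
[1,3] min(19,3)*2=6 best=192 → r--
[1,2] min(19,5)*1=5 best=192 → r--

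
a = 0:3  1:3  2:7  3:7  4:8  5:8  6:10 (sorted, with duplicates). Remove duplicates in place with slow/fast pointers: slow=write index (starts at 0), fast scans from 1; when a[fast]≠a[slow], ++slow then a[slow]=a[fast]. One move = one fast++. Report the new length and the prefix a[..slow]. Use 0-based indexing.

length 4; prefix = [3, 7, 8, 10]

(s=0,f=1) a[fast]=3=a[slow] dup → fast++
(s=0,f=2) a[fast]=7≠a[slow]=3 write a[1]=7 → slow++,fast++
(s=1,f=3) a[fast]=7=a[slow] dup → fast++
(s=1,f=4) a[fast]=8≠a[slow]=7 write a[2]=8 → slow++,fast++
(s=2,f=5) a[fast]=8=a[slow] dup → fast++
(s=2,f=6) a[fast]=10≠a[slow]=8 write a[3]=10 → slow++,fast++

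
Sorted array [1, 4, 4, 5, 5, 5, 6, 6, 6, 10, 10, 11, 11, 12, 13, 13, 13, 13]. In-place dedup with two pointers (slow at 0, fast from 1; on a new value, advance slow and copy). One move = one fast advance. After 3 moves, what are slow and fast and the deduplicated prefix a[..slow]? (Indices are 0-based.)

slow=0 fast=1: a[fast]=4≠a[slow]=1 write a[1]=4, slow++,fast++
slow=1 fast=2: a[fast]=4=a[slow] dup, fast++
slow=1 fast=3: a[fast]=5≠a[slow]=4 write a[2]=5, slow++,fast++

slow=2, fast=4, prefix=[1, 4, 5]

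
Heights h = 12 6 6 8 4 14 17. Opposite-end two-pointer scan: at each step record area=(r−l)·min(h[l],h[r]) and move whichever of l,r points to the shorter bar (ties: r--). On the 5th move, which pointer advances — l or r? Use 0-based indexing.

[0,6] min(12,17)*6=72 best=72 * → l++
[1,6] min(6,17)*5=30 best=72 → l++
[2,6] min(6,17)*4=24 best=72 → l++
[3,6] min(8,17)*3=24 best=72 → l++
[4,6] min(4,17)*2=8 best=72 → l++

l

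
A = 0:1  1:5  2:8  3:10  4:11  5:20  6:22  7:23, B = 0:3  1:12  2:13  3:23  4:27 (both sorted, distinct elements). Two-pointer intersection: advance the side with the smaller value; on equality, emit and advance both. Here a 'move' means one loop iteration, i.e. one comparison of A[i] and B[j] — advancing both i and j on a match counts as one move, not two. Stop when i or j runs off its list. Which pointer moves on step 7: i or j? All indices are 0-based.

[i=0,j=0] 1<3 → i++
[i=1,j=0] 5>3 → j++
[i=1,j=1] 5<12 → i++
[i=2,j=1] 8<12 → i++
[i=3,j=1] 10<12 → i++
[i=4,j=1] 11<12 → i++
[i=5,j=1] 20>12 → j++

j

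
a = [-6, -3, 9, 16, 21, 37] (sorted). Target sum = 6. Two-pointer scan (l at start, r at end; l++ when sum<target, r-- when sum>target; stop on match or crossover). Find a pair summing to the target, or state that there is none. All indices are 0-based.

(-3, 9)

l=0 r=5: -6+37=31 >6, r--
l=0 r=4: -6+21=15 >6, r--
l=0 r=3: -6+16=10 >6, r--
l=0 r=2: -6+9=3 <6, l++
l=1 r=2: -3+9=6, found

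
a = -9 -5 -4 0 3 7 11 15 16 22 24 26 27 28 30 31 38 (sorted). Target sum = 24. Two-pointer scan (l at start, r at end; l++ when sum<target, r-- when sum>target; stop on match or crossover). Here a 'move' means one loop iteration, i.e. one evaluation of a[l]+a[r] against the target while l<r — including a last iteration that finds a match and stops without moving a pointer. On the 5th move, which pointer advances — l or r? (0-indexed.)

l

[0,16] -9+38=29 >24 → r--
[0,15] -9+31=22 <24 → l++
[1,15] -5+31=26 >24 → r--
[1,14] -5+30=25 >24 → r--
[1,13] -5+28=23 <24 → l++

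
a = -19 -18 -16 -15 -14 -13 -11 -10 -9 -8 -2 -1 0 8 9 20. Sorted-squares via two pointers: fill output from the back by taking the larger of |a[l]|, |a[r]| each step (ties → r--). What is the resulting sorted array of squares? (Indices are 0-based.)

[0, 1, 4, 64, 64, 81, 81, 100, 121, 169, 196, 225, 256, 324, 361, 400]

l=0 r=15: |-19|<=|20| out[15]=400, r--
l=0 r=14: |-19|>|9| out[14]=361, l++
l=1 r=14: |-18|>|9| out[13]=324, l++
l=2 r=14: |-16|>|9| out[12]=256, l++
l=3 r=14: |-15|>|9| out[11]=225, l++
l=4 r=14: |-14|>|9| out[10]=196, l++
l=5 r=14: |-13|>|9| out[9]=169, l++
l=6 r=14: |-11|>|9| out[8]=121, l++
l=7 r=14: |-10|>|9| out[7]=100, l++
l=8 r=14: |-9|<=|9| out[6]=81, r--
l=8 r=13: |-9|>|8| out[5]=81, l++
l=9 r=13: |-8|<=|8| out[4]=64, r--
l=9 r=12: |-8|>|0| out[3]=64, l++
l=10 r=12: |-2|>|0| out[2]=4, l++
l=11 r=12: |-1|>|0| out[1]=1, l++
l=12 r=12: |0|<=|0| out[0]=0, r--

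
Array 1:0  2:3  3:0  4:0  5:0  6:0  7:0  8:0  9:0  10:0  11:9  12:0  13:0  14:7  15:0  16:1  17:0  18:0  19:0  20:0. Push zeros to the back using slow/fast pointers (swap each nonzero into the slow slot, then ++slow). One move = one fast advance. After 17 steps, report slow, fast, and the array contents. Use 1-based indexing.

slow=1 fast=1: a[fast]=0, fast++
slow=1 fast=2: a[fast]=3≠0 swap→a[1]=3, slow++,fast++
slow=2 fast=3: a[fast]=0, fast++
slow=2 fast=4: a[fast]=0, fast++
slow=2 fast=5: a[fast]=0, fast++
slow=2 fast=6: a[fast]=0, fast++
slow=2 fast=7: a[fast]=0, fast++
slow=2 fast=8: a[fast]=0, fast++
slow=2 fast=9: a[fast]=0, fast++
slow=2 fast=10: a[fast]=0, fast++
slow=2 fast=11: a[fast]=9≠0 swap→a[2]=9, slow++,fast++
slow=3 fast=12: a[fast]=0, fast++
slow=3 fast=13: a[fast]=0, fast++
slow=3 fast=14: a[fast]=7≠0 swap→a[3]=7, slow++,fast++
slow=4 fast=15: a[fast]=0, fast++
slow=4 fast=16: a[fast]=1≠0 swap→a[4]=1, slow++,fast++
slow=5 fast=17: a[fast]=0, fast++

slow=5, fast=18, a=[3, 9, 7, 1, 0, 0, 0, 0, 0, 0, 0, 0, 0, 0, 0, 0, 0, 0, 0, 0]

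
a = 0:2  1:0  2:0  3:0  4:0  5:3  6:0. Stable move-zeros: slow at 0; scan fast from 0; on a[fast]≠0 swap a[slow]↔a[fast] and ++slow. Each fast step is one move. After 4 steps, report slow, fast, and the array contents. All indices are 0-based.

slow=0 fast=0: a[fast]=2≠0 swap→a[0]=2, slow++,fast++
slow=1 fast=1: a[fast]=0, fast++
slow=1 fast=2: a[fast]=0, fast++
slow=1 fast=3: a[fast]=0, fast++

slow=1, fast=4, a=[2, 0, 0, 0, 0, 3, 0]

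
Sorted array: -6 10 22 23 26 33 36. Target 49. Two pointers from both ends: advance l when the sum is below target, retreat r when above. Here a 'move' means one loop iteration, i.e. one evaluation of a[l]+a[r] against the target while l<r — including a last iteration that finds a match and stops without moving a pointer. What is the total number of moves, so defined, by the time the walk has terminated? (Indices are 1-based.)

6 moves

[1,7] -6+36=30 <49 → l++
[2,7] 10+36=46 <49 → l++
[3,7] 22+36=58 >49 → r--
[3,6] 22+33=55 >49 → r--
[3,5] 22+26=48 <49 → l++
[4,5] 23+26=49 → found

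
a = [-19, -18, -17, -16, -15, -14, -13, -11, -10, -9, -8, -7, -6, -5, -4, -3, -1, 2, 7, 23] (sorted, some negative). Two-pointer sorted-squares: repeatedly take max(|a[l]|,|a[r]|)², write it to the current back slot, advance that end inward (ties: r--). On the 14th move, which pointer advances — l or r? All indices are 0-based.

l=0 r=19: |-19|<=|23| out[19]=529, r--
l=0 r=18: |-19|>|7| out[18]=361, l++
l=1 r=18: |-18|>|7| out[17]=324, l++
l=2 r=18: |-17|>|7| out[16]=289, l++
l=3 r=18: |-16|>|7| out[15]=256, l++
l=4 r=18: |-15|>|7| out[14]=225, l++
l=5 r=18: |-14|>|7| out[13]=196, l++
l=6 r=18: |-13|>|7| out[12]=169, l++
l=7 r=18: |-11|>|7| out[11]=121, l++
l=8 r=18: |-10|>|7| out[10]=100, l++
l=9 r=18: |-9|>|7| out[9]=81, l++
l=10 r=18: |-8|>|7| out[8]=64, l++
l=11 r=18: |-7|<=|7| out[7]=49, r--
l=11 r=17: |-7|>|2| out[6]=49, l++

l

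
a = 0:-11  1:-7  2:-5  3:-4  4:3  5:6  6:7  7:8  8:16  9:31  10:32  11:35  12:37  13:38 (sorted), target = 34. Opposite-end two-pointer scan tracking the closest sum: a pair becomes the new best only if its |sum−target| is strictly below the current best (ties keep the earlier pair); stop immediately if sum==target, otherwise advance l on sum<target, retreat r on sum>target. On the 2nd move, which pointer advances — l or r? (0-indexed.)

l=0 r=13: -11+38=27 d=7 *, l++
l=1 r=13: -7+38=31 d=3 *, l++

l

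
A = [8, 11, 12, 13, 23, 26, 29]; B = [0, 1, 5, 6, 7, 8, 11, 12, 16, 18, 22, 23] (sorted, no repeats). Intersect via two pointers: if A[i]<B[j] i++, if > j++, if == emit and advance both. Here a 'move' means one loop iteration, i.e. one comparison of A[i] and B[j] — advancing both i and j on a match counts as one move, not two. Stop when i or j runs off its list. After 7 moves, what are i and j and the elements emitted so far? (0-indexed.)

i=2, j=7, emitted=[8, 11]

i=0 j=0: 8>0, j++
i=0 j=1: 8>1, j++
i=0 j=2: 8>5, j++
i=0 j=3: 8>6, j++
i=0 j=4: 8>7, j++
i=0 j=5: 8==8 emit, i++,j++
i=1 j=6: 11==11 emit, i++,j++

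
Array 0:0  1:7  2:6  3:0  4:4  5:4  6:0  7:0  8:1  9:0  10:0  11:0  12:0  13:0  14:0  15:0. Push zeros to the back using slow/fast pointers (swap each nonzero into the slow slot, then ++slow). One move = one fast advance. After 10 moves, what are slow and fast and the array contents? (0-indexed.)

slow=0 fast=0: a[fast]=0, fast++
slow=0 fast=1: a[fast]=7≠0 swap→a[0]=7, slow++,fast++
slow=1 fast=2: a[fast]=6≠0 swap→a[1]=6, slow++,fast++
slow=2 fast=3: a[fast]=0, fast++
slow=2 fast=4: a[fast]=4≠0 swap→a[2]=4, slow++,fast++
slow=3 fast=5: a[fast]=4≠0 swap→a[3]=4, slow++,fast++
slow=4 fast=6: a[fast]=0, fast++
slow=4 fast=7: a[fast]=0, fast++
slow=4 fast=8: a[fast]=1≠0 swap→a[4]=1, slow++,fast++
slow=5 fast=9: a[fast]=0, fast++

slow=5, fast=10, a=[7, 6, 4, 4, 1, 0, 0, 0, 0, 0, 0, 0, 0, 0, 0, 0]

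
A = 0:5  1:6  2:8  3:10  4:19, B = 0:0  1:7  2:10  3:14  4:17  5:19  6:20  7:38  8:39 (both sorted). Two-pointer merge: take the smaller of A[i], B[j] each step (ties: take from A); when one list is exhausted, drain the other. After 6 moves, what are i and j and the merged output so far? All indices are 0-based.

[i=0,j=0] A[i]=5>B[j]=0 take 0 → j++
[i=0,j=1] A[i]=5<=B[j]=7 take 5 → i++
[i=1,j=1] A[i]=6<=B[j]=7 take 6 → i++
[i=2,j=1] A[i]=8>B[j]=7 take 7 → j++
[i=2,j=2] A[i]=8<=B[j]=10 take 8 → i++
[i=3,j=2] A[i]=10<=B[j]=10 take 10 → i++

i=4, j=2, merged so far=[0, 5, 6, 7, 8, 10]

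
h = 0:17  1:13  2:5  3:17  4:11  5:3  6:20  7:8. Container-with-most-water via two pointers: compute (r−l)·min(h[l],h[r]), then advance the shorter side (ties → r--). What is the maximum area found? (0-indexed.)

l=0 r=7: min(17,8)*7=56 best=56 *, r--
l=0 r=6: min(17,20)*6=102 best=102 *, l++
l=1 r=6: min(13,20)*5=65 best=102, l++
l=2 r=6: min(5,20)*4=20 best=102, l++
l=3 r=6: min(17,20)*3=51 best=102, l++
l=4 r=6: min(11,20)*2=22 best=102, l++
l=5 r=6: min(3,20)*1=3 best=102, l++

max area = 102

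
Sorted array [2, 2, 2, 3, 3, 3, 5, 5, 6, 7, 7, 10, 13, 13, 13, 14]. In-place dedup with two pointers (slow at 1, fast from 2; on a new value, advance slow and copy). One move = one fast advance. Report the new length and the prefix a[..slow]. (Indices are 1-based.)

length 8; prefix = [2, 3, 5, 6, 7, 10, 13, 14]

(s=1,f=2) a[fast]=2=a[slow] dup → fast++
(s=1,f=3) a[fast]=2=a[slow] dup → fast++
(s=1,f=4) a[fast]=3≠a[slow]=2 write a[2]=3 → slow++,fast++
(s=2,f=5) a[fast]=3=a[slow] dup → fast++
(s=2,f=6) a[fast]=3=a[slow] dup → fast++
(s=2,f=7) a[fast]=5≠a[slow]=3 write a[3]=5 → slow++,fast++
(s=3,f=8) a[fast]=5=a[slow] dup → fast++
(s=3,f=9) a[fast]=6≠a[slow]=5 write a[4]=6 → slow++,fast++
(s=4,f=10) a[fast]=7≠a[slow]=6 write a[5]=7 → slow++,fast++
(s=5,f=11) a[fast]=7=a[slow] dup → fast++
(s=5,f=12) a[fast]=10≠a[slow]=7 write a[6]=10 → slow++,fast++
(s=6,f=13) a[fast]=13≠a[slow]=10 write a[7]=13 → slow++,fast++
(s=7,f=14) a[fast]=13=a[slow] dup → fast++
(s=7,f=15) a[fast]=13=a[slow] dup → fast++
(s=7,f=16) a[fast]=14≠a[slow]=13 write a[8]=14 → slow++,fast++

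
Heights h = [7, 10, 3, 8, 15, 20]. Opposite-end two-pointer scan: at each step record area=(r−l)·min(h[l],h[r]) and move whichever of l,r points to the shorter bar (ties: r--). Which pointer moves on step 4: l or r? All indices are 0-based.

l

l=0 r=5: min(7,20)*5=35 best=35 *, l++
l=1 r=5: min(10,20)*4=40 best=40 *, l++
l=2 r=5: min(3,20)*3=9 best=40, l++
l=3 r=5: min(8,20)*2=16 best=40, l++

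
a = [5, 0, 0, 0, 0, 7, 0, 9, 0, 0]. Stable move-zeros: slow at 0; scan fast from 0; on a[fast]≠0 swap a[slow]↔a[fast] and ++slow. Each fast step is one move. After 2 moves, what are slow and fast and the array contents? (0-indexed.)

slow=1, fast=2, a=[5, 0, 0, 0, 0, 7, 0, 9, 0, 0]

(s=0,f=0) a[fast]=5≠0 swap→a[0]=5 → slow++,fast++
(s=1,f=1) a[fast]=0 → fast++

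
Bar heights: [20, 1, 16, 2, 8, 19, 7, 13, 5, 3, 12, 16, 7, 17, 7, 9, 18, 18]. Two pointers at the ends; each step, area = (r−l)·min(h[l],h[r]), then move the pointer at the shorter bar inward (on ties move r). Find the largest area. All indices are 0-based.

[0,17] min(20,18)*17=306 best=306 * → r--
[0,16] min(20,18)*16=288 best=306 → r--
[0,15] min(20,9)*15=135 best=306 → r--
[0,14] min(20,7)*14=98 best=306 → r--
[0,13] min(20,17)*13=221 best=306 → r--
[0,12] min(20,7)*12=84 best=306 → r--
[0,11] min(20,16)*11=176 best=306 → r--
[0,10] min(20,12)*10=120 best=306 → r--
[0,9] min(20,3)*9=27 best=306 → r--
[0,8] min(20,5)*8=40 best=306 → r--
[0,7] min(20,13)*7=91 best=306 → r--
[0,6] min(20,7)*6=42 best=306 → r--
[0,5] min(20,19)*5=95 best=306 → r--
[0,4] min(20,8)*4=32 best=306 → r--
[0,3] min(20,2)*3=6 best=306 → r--
[0,2] min(20,16)*2=32 best=306 → r--
[0,1] min(20,1)*1=1 best=306 → r--

max area = 306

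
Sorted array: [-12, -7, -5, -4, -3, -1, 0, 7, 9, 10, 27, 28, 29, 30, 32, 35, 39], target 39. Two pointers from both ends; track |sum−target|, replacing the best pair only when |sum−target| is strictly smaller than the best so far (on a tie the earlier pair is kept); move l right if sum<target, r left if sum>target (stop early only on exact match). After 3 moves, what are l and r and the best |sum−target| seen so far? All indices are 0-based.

l=3, r=16, best |Δ|=5

[0,16] -12+39=27 d=12 * → l++
[1,16] -7+39=32 d=7 * → l++
[2,16] -5+39=34 d=5 * → l++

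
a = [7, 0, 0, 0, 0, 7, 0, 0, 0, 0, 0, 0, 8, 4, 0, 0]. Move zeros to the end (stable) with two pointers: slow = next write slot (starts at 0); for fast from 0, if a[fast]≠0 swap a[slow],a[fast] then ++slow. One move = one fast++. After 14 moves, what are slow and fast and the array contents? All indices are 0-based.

slow=0 fast=0: a[fast]=7≠0 swap→a[0]=7, slow++,fast++
slow=1 fast=1: a[fast]=0, fast++
slow=1 fast=2: a[fast]=0, fast++
slow=1 fast=3: a[fast]=0, fast++
slow=1 fast=4: a[fast]=0, fast++
slow=1 fast=5: a[fast]=7≠0 swap→a[1]=7, slow++,fast++
slow=2 fast=6: a[fast]=0, fast++
slow=2 fast=7: a[fast]=0, fast++
slow=2 fast=8: a[fast]=0, fast++
slow=2 fast=9: a[fast]=0, fast++
slow=2 fast=10: a[fast]=0, fast++
slow=2 fast=11: a[fast]=0, fast++
slow=2 fast=12: a[fast]=8≠0 swap→a[2]=8, slow++,fast++
slow=3 fast=13: a[fast]=4≠0 swap→a[3]=4, slow++,fast++

slow=4, fast=14, a=[7, 7, 8, 4, 0, 0, 0, 0, 0, 0, 0, 0, 0, 0, 0, 0]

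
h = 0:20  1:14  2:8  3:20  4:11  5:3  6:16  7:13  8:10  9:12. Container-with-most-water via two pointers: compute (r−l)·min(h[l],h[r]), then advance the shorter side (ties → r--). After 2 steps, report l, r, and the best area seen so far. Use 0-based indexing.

l=0, r=7, best area=108

[0,9] min(20,12)*9=108 best=108 * → r--
[0,8] min(20,10)*8=80 best=108 → r--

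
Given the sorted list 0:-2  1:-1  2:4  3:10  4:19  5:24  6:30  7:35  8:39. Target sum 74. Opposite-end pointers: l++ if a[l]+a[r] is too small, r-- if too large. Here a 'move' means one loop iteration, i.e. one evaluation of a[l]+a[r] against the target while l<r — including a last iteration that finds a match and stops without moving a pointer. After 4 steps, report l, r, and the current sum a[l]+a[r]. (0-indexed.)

l=0 r=8: -2+39=37 <74, l++
l=1 r=8: -1+39=38 <74, l++
l=2 r=8: 4+39=43 <74, l++
l=3 r=8: 10+39=49 <74, l++

l=4, r=8, sum=58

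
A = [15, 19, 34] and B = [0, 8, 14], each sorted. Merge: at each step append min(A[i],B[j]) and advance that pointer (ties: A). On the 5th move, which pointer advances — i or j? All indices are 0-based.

i

[i=0,j=0] A[i]=15>B[j]=0 take 0 → j++
[i=0,j=1] A[i]=15>B[j]=8 take 8 → j++
[i=0,j=2] A[i]=15>B[j]=14 take 14 → j++
[i=0,j=3] B done, take A[i]=15 → i++
[i=1,j=3] B done, take A[i]=19 → i++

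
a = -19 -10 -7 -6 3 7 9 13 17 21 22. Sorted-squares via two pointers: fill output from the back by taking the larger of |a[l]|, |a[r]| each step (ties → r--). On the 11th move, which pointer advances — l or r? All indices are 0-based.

[0,10] |-19|<=|22| out[10]=484 → r--
[0,9] |-19|<=|21| out[9]=441 → r--
[0,8] |-19|>|17| out[8]=361 → l++
[1,8] |-10|<=|17| out[7]=289 → r--
[1,7] |-10|<=|13| out[6]=169 → r--
[1,6] |-10|>|9| out[5]=100 → l++
[2,6] |-7|<=|9| out[4]=81 → r--
[2,5] |-7|<=|7| out[3]=49 → r--
[2,4] |-7|>|3| out[2]=49 → l++
[3,4] |-6|>|3| out[1]=36 → l++
[4,4] |3|<=|3| out[0]=9 → r--

r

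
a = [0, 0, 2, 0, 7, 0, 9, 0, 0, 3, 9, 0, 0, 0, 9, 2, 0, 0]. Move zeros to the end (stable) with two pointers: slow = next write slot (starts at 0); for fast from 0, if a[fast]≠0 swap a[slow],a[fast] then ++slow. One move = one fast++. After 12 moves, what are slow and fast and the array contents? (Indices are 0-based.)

slow=5, fast=12, a=[2, 7, 9, 3, 9, 0, 0, 0, 0, 0, 0, 0, 0, 0, 9, 2, 0, 0]

(s=0,f=0) a[fast]=0 → fast++
(s=0,f=1) a[fast]=0 → fast++
(s=0,f=2) a[fast]=2≠0 swap→a[0]=2 → slow++,fast++
(s=1,f=3) a[fast]=0 → fast++
(s=1,f=4) a[fast]=7≠0 swap→a[1]=7 → slow++,fast++
(s=2,f=5) a[fast]=0 → fast++
(s=2,f=6) a[fast]=9≠0 swap→a[2]=9 → slow++,fast++
(s=3,f=7) a[fast]=0 → fast++
(s=3,f=8) a[fast]=0 → fast++
(s=3,f=9) a[fast]=3≠0 swap→a[3]=3 → slow++,fast++
(s=4,f=10) a[fast]=9≠0 swap→a[4]=9 → slow++,fast++
(s=5,f=11) a[fast]=0 → fast++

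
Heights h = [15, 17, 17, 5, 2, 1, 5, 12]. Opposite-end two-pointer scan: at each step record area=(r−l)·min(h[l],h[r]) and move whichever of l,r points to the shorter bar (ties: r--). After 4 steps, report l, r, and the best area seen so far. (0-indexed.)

l=0, r=3, best area=84

l=0 r=7: min(15,12)*7=84 best=84 *, r--
l=0 r=6: min(15,5)*6=30 best=84, r--
l=0 r=5: min(15,1)*5=5 best=84, r--
l=0 r=4: min(15,2)*4=8 best=84, r--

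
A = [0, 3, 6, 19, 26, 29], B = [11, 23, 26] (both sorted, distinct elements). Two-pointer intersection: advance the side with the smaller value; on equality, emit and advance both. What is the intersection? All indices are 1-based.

i=1 j=1: 0<11, i++
i=2 j=1: 3<11, i++
i=3 j=1: 6<11, i++
i=4 j=1: 19>11, j++
i=4 j=2: 19<23, i++
i=5 j=2: 26>23, j++
i=5 j=3: 26==26 emit, i++,j++

intersection = [26]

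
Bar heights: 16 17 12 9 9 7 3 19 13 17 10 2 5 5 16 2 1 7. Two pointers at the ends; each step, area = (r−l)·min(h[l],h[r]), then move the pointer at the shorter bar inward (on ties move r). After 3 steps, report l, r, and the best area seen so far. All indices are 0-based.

l=0 r=17: min(16,7)*17=119 best=119 *, r--
l=0 r=16: min(16,1)*16=16 best=119, r--
l=0 r=15: min(16,2)*15=30 best=119, r--

l=0, r=14, best area=119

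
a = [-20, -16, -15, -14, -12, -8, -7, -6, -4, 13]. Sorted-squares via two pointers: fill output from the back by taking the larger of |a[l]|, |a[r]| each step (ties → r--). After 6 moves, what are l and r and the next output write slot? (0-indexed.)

l=5, r=8, next write slot=3

l=0 r=9: |-20|>|13| out[9]=400, l++
l=1 r=9: |-16|>|13| out[8]=256, l++
l=2 r=9: |-15|>|13| out[7]=225, l++
l=3 r=9: |-14|>|13| out[6]=196, l++
l=4 r=9: |-12|<=|13| out[5]=169, r--
l=4 r=8: |-12|>|-4| out[4]=144, l++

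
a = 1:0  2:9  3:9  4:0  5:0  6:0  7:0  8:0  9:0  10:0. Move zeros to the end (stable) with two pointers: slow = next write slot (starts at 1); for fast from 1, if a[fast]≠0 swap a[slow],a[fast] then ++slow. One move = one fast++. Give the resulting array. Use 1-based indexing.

slow=1 fast=1: a[fast]=0, fast++
slow=1 fast=2: a[fast]=9≠0 swap→a[1]=9, slow++,fast++
slow=2 fast=3: a[fast]=9≠0 swap→a[2]=9, slow++,fast++
slow=3 fast=4: a[fast]=0, fast++
slow=3 fast=5: a[fast]=0, fast++
slow=3 fast=6: a[fast]=0, fast++
slow=3 fast=7: a[fast]=0, fast++
slow=3 fast=8: a[fast]=0, fast++
slow=3 fast=9: a[fast]=0, fast++
slow=3 fast=10: a[fast]=0, fast++

[9, 9, 0, 0, 0, 0, 0, 0, 0, 0]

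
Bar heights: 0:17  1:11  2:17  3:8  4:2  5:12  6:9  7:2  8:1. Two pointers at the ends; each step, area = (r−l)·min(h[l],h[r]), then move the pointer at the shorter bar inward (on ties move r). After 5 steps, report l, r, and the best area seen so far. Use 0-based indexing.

[0,8] min(17,1)*8=8 best=8 * → r--
[0,7] min(17,2)*7=14 best=14 * → r--
[0,6] min(17,9)*6=54 best=54 * → r--
[0,5] min(17,12)*5=60 best=60 * → r--
[0,4] min(17,2)*4=8 best=60 → r--

l=0, r=3, best area=60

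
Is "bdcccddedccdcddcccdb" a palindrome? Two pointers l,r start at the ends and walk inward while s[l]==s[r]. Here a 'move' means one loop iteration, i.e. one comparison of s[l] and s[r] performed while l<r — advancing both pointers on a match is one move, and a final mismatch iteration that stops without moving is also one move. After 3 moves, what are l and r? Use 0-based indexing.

l=3, r=16

l=0 r=19: 'b'=='b', l++,r--
l=1 r=18: 'd'=='d', l++,r--
l=2 r=17: 'c'=='c', l++,r--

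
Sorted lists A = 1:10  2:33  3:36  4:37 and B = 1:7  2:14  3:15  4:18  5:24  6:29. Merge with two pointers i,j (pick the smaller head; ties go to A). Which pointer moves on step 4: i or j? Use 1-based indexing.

j

[i=1,j=1] A[i]=10>B[j]=7 take 7 → j++
[i=1,j=2] A[i]=10<=B[j]=14 take 10 → i++
[i=2,j=2] A[i]=33>B[j]=14 take 14 → j++
[i=2,j=3] A[i]=33>B[j]=15 take 15 → j++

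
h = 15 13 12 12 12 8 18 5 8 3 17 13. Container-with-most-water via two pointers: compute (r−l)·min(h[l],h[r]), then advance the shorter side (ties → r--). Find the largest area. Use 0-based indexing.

l=0 r=11: min(15,13)*11=143 best=143 *, r--
l=0 r=10: min(15,17)*10=150 best=150 *, l++
l=1 r=10: min(13,17)*9=117 best=150, l++
l=2 r=10: min(12,17)*8=96 best=150, l++
l=3 r=10: min(12,17)*7=84 best=150, l++
l=4 r=10: min(12,17)*6=72 best=150, l++
l=5 r=10: min(8,17)*5=40 best=150, l++
l=6 r=10: min(18,17)*4=68 best=150, r--
l=6 r=9: min(18,3)*3=9 best=150, r--
l=6 r=8: min(18,8)*2=16 best=150, r--
l=6 r=7: min(18,5)*1=5 best=150, r--

max area = 150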